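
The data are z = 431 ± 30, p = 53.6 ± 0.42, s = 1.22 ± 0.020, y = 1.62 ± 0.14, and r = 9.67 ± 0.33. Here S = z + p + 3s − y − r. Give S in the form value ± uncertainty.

Each term contributes (cᵢ δxᵢ)² to (δS)²:
  (δz)² = 900;  (δp)² = 0.176;  (3·δs)² = 0.00360;  (δy)² = 0.0196;  (δr)² = 0.109
δS = √(900) = 30.0
S = 477.

477 ± 30.0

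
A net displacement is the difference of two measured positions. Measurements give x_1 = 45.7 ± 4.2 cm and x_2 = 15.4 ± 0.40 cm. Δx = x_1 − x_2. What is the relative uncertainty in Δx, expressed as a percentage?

13.9%

Sums and differences: (δΔx)² = Σ (cᵢ δxᵢ)².
  (δx_1)² = 17.6;  (δx_2)² = 0.160
δΔx = √(17.8) = 4.22 cm
Δx = 30.3 cm, so δΔx/Δx = 4.22/30.3 = 0.139.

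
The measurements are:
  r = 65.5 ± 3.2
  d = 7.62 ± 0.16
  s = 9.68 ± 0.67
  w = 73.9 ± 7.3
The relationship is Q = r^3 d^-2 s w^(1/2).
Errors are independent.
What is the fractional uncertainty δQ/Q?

Since Q is a product/quotient, work with relative uncertainties:
  (3·δr/r)² = (3×0.0489)² = 0.0215;  (-2·δd/d)² = (-2×0.0210)² = 0.00176;  (1·δs/s)² = (1×0.0692)² = 0.00479;  (½·δw/w)² = (0.5×0.0988)² = 0.00244
δQ/Q = √(0.0305) = 0.175

0.175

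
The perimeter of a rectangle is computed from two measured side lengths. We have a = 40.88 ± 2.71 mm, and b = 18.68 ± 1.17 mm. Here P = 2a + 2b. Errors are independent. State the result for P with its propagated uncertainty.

For a sum/difference, combine absolute errors in quadrature:
  (2·δa)² = 29.4;  (2·δb)² = 5.48
δP = √(34.9) = 5.90 mm
P = 119.1 mm.

119.1 ± 5.90 mm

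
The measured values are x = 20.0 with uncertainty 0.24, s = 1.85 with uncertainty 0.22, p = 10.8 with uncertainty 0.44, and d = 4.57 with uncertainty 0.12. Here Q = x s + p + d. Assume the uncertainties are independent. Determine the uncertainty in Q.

Let w = x·s = 37.0. δw/w = √((1·δx/x)² + (1·δs/s)²) = √(0.000144 + 0.0141) = 0.120, so δw = 4.42.
Q = w + p + d: δQ = √(δw² + δp² + δd²) = √(19.6 + 0.194 + 0.0144) = 4.45

4.45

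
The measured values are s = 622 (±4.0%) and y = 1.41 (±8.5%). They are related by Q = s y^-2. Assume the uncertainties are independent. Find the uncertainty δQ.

Relative error in a monomial: (δQ/Q)² = Σ (nᵢ · δxᵢ/xᵢ)².
  (1·δs/s)² = (1×0.0400)² = 0.00160;  (-2·δy/y)² = (-2×0.0850)² = 0.0289
δQ/Q = √(0.0305) = 0.175
Q = 313, so δQ = 0.175 × 313 = 54.6.

54.6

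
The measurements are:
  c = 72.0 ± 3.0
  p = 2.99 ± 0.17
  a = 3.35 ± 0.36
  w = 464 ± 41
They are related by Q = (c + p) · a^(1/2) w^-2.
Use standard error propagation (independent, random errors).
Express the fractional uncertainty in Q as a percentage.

Let u = c + p = 75.0. δu = √(δc² + δp²) = √(9.00 + 0.0289) = 3.00, so δu/u = 0.0401.
Q is then a monomial in u, a, w:
δQ/Q = √((δu/u)² + (½·δa/a)² + (-2·δw/w)²) = √(0.00161 + 0.00289 + 0.0312) = 0.189

18.9%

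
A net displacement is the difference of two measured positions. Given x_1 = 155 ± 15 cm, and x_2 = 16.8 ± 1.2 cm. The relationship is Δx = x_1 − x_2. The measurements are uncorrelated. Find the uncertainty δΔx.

15.0 cm

Each term contributes (cᵢ δxᵢ)² to (δΔx)²:
  (δx_1)² = 225;  (δx_2)² = 1.44
δΔx = √(226) = 15.0 cm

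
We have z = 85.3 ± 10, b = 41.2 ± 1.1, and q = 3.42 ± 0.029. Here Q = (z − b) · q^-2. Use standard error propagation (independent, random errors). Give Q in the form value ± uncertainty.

3.77 ± 0.862

Let u = z − b = 44.1. δu = √(δz² + δb²) = √(100 + 1.21) = 10.1, so δu/u = 0.228.
Q is then a monomial in u, q:
δQ/Q = √((δu/u)² + (-2·δq/q)²) = √(0.0520 + 0.000288) = 0.229
Q = 3.77, so δQ = 0.229 × 3.77 = 0.862.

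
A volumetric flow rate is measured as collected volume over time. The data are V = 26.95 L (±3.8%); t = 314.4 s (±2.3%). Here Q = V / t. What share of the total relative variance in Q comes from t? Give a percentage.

(δQ/Q)² = (1·δV/V)² + (-1·δt/t)²
  V term: (1×0.0380)² = 0.00144
  t term: (-1×0.0230)² = 0.000529
Total = 0.00197. Share from t = 0.000529/0.00197 = 0.268.

26.8%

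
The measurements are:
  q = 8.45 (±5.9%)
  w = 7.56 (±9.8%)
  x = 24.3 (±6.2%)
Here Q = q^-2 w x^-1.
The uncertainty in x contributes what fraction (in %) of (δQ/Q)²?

14.0%

(δQ/Q)² = (-2·δq/q)² + (1·δw/w)² + (-1·δx/x)²
  q term: (-2×0.0590)² = 0.0139
  w term: (1×0.0980)² = 0.00960
  x term: (-1×0.0620)² = 0.00384
Total = 0.0274. Share from x = 0.00384/0.0274 = 0.140.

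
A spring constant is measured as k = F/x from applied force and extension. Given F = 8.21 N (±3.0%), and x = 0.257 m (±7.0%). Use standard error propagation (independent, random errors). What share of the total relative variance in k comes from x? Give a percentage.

84.5%

(δk/k)² = (1·δF/F)² + (-1·δx/x)²
  F term: (1×0.0300)² = 0.000900
  x term: (-1×0.0700)² = 0.00490
Total = 0.00580. Share from x = 0.00490/0.00580 = 0.845.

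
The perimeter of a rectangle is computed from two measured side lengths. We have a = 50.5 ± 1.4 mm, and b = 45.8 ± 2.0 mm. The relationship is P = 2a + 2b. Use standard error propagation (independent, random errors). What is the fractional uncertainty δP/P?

0.0254

Each term contributes (cᵢ δxᵢ)² to (δP)²:
  (2·δa)² = 7.84;  (2·δb)² = 16.0
δP = √(23.8) = 4.88 mm
P = 193 mm, so δP/P = 4.88/193 = 0.0254.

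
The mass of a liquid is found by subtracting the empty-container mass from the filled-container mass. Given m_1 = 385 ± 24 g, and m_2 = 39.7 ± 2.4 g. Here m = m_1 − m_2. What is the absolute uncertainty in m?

Absolute uncertainties add in quadrature for a linear combination:
  (δm_1)² = 576;  (δm_2)² = 5.76
δm = √(582) = 24.1 g

24.1 g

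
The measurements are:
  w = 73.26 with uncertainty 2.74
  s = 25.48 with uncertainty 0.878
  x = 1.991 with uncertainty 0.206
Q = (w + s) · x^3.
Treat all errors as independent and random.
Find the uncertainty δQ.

Let u = w + s = 98.74. δu = √(δw² + δs²) = √(7.51 + 0.771) = 2.88, so δu/u = 0.0291.
Q is then a monomial in u, x:
δQ/Q = √((δu/u)² + (3·δx/x)²) = √(0.000849 + 0.0963) = 0.312
Q = 779.3, so δQ = 0.312 × 779.3 = 243.

243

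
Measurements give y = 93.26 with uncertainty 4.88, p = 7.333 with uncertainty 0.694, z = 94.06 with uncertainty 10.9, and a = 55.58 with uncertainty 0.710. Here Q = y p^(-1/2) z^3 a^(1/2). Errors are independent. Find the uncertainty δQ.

7.58e+07

Q is a product of powers, so relative uncertainties combine in quadrature:
  (1·δy/y)² = (1×0.0523)² = 0.00274;  (−½·δp/p)² = (-0.5×0.0946)² = 0.00224;  (3·δz/z)² = (3×0.116)² = 0.121;  (½·δa/a)² = (0.5×0.0128)² = 4.08e-05
δQ/Q = √(0.126) = 0.355
Q = 2.137e+08, so δQ = 0.355 × 2.137e+08 = 7.58e+07.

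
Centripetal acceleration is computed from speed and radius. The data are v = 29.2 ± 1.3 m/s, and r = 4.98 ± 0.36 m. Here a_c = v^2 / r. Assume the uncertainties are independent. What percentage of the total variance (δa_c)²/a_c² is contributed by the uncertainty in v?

(δa_c/a_c)² = (2·δv/v)² + (-1·δr/r)²
  v term: (2×0.0445)² = 0.00793
  r term: (-1×0.0723)² = 0.00523
Total = 0.0132. Share from v = 0.00793/0.0132 = 0.603.

60.3%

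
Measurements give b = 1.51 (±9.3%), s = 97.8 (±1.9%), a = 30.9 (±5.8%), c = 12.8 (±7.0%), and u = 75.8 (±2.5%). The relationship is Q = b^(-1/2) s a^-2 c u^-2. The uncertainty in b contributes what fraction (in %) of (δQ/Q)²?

9.25%

(δQ/Q)² = (−½·δb/b)² + (1·δs/s)² + (-2·δa/a)² + (1·δc/c)² + (-2·δu/u)²
  b term: (-0.5×0.0930)² = 0.00216
  s term: (1×0.0190)² = 0.000361
  a term: (-2×0.0580)² = 0.0135
  c term: (1×0.0700)² = 0.00490
  u term: (-2×0.0250)² = 0.00250
Total = 0.0234. Share from b = 0.00216/0.0234 = 0.0925.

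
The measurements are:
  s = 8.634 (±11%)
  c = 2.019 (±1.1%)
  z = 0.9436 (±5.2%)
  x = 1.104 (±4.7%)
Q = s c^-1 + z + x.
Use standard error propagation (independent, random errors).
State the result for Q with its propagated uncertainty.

6.324 ± 0.478

Let p = s·c^-1 = 4.276. δp/p = √((1·δs/s)² + (-1·δc/c)²) = √(0.0121 + 0.000121) = 0.111, so δp = 0.473.
Q = p + z + x: δQ = √(δp² + δz² + δx²) = √(0.223 + 0.00241 + 0.00269) = 0.478
Q = 6.324.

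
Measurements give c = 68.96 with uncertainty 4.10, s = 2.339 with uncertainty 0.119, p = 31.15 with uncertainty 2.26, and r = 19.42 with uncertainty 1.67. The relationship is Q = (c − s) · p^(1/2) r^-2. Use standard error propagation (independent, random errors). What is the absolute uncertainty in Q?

Let u = c − s = 66.62. δu = √(δc² + δs²) = √(16.8 + 0.0142) = 4.10, so δu/u = 0.0616.
Q is then a monomial in u, p, r:
δQ/Q = √((δu/u)² + (½·δp/p)² + (-2·δr/r)²) = √(0.00379 + 0.00132 + 0.0296) = 0.186
Q = 0.9859, so δQ = 0.186 × 0.9859 = 0.184.

0.184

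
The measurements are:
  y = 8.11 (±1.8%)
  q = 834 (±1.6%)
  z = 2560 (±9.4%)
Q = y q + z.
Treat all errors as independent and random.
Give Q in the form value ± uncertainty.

Let p = y·q = 6760. δp/p = √((1·δy/y)² + (1·δq/q)²) = √(0.000324 + 0.000256) = 0.0241, so δp = 163.
Q = p + z: δQ = √(δp² + δz²) = √(26500 + 57900) = 291
Q = 9320.

9320 ± 291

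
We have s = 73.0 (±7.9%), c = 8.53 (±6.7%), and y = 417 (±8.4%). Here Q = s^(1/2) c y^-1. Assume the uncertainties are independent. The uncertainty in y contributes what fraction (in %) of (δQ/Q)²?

(δQ/Q)² = (½·δs/s)² + (1·δc/c)² + (-1·δy/y)²
  s term: (0.5×0.0790)² = 0.00156
  c term: (1×0.0670)² = 0.00449
  y term: (-1×0.0840)² = 0.00706
Total = 0.0131. Share from y = 0.00706/0.0131 = 0.538.

53.8%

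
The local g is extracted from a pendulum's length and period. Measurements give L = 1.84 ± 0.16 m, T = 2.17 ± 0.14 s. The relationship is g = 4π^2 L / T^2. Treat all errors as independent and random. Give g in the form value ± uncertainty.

Since g is a product/quotient, work with relative uncertainties:
  (1·δL/L)² = (1×0.0870)² = 0.00756;  (-2·δT/T)² = (-2×0.0645)² = 0.0166
δg/g = √(0.0242) = 0.156
g = 15.4 m/s^2, so δg = 0.156 × 15.4 = 2.40 m/s^2.

15.4 ± 2.40 m/s^2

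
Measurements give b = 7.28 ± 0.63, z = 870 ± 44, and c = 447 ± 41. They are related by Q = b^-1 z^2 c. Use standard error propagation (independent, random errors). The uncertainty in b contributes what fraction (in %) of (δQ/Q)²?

28.7%

(δQ/Q)² = (-1·δb/b)² + (2·δz/z)² + (1·δc/c)²
  b term: (-1×0.0865)² = 0.00749
  z term: (2×0.0506)² = 0.0102
  c term: (1×0.0917)² = 0.00841
Total = 0.0261. Share from b = 0.00749/0.0261 = 0.287.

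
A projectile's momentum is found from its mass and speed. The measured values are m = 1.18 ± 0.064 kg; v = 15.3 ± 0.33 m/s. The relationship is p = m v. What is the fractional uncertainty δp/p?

For a monomial p ∝ m, v, fractional errors add in quadrature:
  (1·δm/m)² = (1×0.0542)² = 0.00294;  (1·δv/v)² = (1×0.0216)² = 0.000465
δp/p = √(0.00341) = 0.0584

0.0584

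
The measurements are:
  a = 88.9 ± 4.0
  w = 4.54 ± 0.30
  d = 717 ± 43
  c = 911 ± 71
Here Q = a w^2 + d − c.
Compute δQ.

Let p = a·w^2 = 1830. δp/p = √((1·δa/a)² + (2·δw/w)²) = √(0.00202 + 0.0175) = 0.140, so δp = 256.
Q = p + d − c: δQ = √(δp² + δd² + δc²) = √(65400 + 1850 + 5040) = 269

269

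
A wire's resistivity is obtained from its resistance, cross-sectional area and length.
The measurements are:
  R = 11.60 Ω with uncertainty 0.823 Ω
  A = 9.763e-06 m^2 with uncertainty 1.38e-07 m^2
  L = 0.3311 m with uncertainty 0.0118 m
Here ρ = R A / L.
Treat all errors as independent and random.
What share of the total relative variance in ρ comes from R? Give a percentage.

(δρ/ρ)² = (1·δR/R)² + (1·δA/A)² + (-1·δL/L)²
  R term: (1×0.0709)² = 0.00503
  A term: (1×0.0141)² = 0.000200
  L term: (-1×0.0356)² = 0.00127
Total = 0.00650. Share from R = 0.00503/0.00650 = 0.774.

77.4%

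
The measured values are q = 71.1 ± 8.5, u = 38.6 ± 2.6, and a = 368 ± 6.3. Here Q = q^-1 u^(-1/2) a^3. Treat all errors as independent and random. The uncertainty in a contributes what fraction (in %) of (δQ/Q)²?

(δQ/Q)² = (-1·δq/q)² + (−½·δu/u)² + (3·δa/a)²
  q term: (-1×0.120)² = 0.0143
  u term: (-0.5×0.0674)² = 0.00113
  a term: (3×0.0171)² = 0.00264
Total = 0.0181. Share from a = 0.00264/0.0181 = 0.146.

14.6%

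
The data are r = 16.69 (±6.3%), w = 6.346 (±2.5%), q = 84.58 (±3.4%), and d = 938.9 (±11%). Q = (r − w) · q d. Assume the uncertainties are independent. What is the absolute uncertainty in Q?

Let u = r − w = 10.34. δu = √(δr² + δw²) = √(1.11 + 0.0252) = 1.06, so δu/u = 0.103.
Q is then a monomial in u, q, d:
δQ/Q = √((δu/u)² + (1·δq/q)² + (1·δd/d)²) = √(0.0106 + 0.00116 + 0.0121) = 0.154
Q = 821400, so δQ = 0.154 × 821400 = 1.27e+05.

1.27e+05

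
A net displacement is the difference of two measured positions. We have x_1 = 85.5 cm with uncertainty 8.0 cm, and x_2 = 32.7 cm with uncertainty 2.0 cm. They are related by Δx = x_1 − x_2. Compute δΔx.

Sums and differences: (δΔx)² = Σ (cᵢ δxᵢ)².
  (δx_1)² = 64.0;  (δx_2)² = 4.00
δΔx = √(68.0) = 8.25 cm

8.25 cm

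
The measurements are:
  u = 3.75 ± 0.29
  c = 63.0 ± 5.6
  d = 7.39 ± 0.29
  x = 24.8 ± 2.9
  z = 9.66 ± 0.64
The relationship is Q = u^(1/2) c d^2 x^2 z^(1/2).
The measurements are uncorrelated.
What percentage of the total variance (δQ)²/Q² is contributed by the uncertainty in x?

76.7%

(δQ/Q)² = (½·δu/u)² + (1·δc/c)² + (2·δd/d)² + (2·δx/x)² + (½·δz/z)²
  u term: (0.5×0.0773)² = 0.00150
  c term: (1×0.0889)² = 0.00790
  d term: (2×0.0392)² = 0.00616
  x term: (2×0.117)² = 0.0547
  z term: (0.5×0.0663)² = 0.00110
Total = 0.0713. Share from x = 0.0547/0.0713 = 0.767.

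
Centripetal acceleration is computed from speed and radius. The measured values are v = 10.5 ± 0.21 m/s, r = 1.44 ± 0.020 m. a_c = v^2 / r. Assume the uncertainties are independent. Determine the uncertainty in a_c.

3.24 m/s^2

Each factor contributes (exponent × relative error)² to (δa_c/a_c)²:
  (2·δv/v)² = (2×0.0200)² = 0.00160;  (-1·δr/r)² = (-1×0.0139)² = 0.000193
δa_c/a_c = √(0.00179) = 0.0423
a_c = 76.6 m/s^2, so δa_c = 0.0423 × 76.6 = 3.24 m/s^2.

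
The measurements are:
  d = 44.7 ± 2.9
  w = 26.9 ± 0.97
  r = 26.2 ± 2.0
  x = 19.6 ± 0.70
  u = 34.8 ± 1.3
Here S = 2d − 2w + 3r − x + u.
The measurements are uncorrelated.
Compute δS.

8.69

Absolute uncertainties add in quadrature for a linear combination:
  (2·δd)² = 33.6;  (2·δw)² = 3.76;  (3·δr)² = 36.0;  (δx)² = 0.490;  (δu)² = 1.69
δS = √(75.6) = 8.69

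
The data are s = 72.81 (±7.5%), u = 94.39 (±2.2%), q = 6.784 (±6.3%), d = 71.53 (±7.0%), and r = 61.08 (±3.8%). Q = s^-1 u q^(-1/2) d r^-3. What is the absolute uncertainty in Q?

Products/powers → add relative errors in quadrature, weighted by exponent:
  (-1·δs/s)² = (-1×0.0750)² = 0.00562;  (1·δu/u)² = (1×0.0220)² = 0.000484;  (−½·δq/q)² = (-0.5×0.0630)² = 0.000992;  (1·δd/d)² = (1×0.0700)² = 0.00490;  (-3·δr/r)² = (-3×0.0380)² = 0.0130
δQ/Q = √(0.0250) = 0.158
Q = 0.0001562, so δQ = 0.158 × 0.0001562 = 2.47e-05.

2.47e-05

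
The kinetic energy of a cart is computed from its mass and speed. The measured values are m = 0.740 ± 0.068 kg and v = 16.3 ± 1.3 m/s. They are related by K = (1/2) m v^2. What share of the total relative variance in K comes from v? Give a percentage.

75.1%

(δK/K)² = (1·δm/m)² + (2·δv/v)²
  m term: (1×0.0919)² = 0.00844
  v term: (2×0.0798)² = 0.0254
Total = 0.0339. Share from v = 0.0254/0.0339 = 0.751.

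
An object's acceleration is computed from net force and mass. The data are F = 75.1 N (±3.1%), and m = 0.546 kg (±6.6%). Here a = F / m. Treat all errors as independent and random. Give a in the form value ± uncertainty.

138 ± 10.0 m/s^2

a is a product of powers, so relative uncertainties combine in quadrature:
  (1·δF/F)² = (1×0.0310)² = 0.000961;  (-1·δm/m)² = (-1×0.0660)² = 0.00436
δa/a = √(0.00532) = 0.0729
a = 138 m/s^2, so δa = 0.0729 × 138 = 10.0 m/s^2.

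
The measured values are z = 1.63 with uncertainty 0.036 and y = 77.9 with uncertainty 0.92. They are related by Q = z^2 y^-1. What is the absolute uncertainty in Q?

0.00156

For a monomial Q ∝ z^2, y^-1, fractional errors add in quadrature:
  (2·δz/z)² = (2×0.0221)² = 0.00195;  (-1·δy/y)² = (-1×0.0118)² = 0.000139
δQ/Q = √(0.00209) = 0.0457
Q = 0.0341, so δQ = 0.0457 × 0.0341 = 0.00156.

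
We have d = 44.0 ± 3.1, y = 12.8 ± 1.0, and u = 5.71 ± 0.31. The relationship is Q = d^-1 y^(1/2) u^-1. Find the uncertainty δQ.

Products/powers → add relative errors in quadrature, weighted by exponent:
  (-1·δd/d)² = (-1×0.0705)² = 0.00496;  (½·δy/y)² = (0.5×0.0781)² = 0.00153;  (-1·δu/u)² = (-1×0.0543)² = 0.00295
δQ/Q = √(0.00944) = 0.0971
Q = 0.0142, so δQ = 0.0971 × 0.0142 = 0.00138.

0.00138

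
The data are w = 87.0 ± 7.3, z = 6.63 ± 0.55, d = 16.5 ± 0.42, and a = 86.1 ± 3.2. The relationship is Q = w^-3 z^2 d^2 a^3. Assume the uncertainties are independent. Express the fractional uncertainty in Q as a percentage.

Since Q is a product/quotient, work with relative uncertainties:
  (-3·δw/w)² = (-3×0.0839)² = 0.0634;  (2·δz/z)² = (2×0.0830)² = 0.0275;  (2·δd/d)² = (2×0.0255)² = 0.00259;  (3·δa/a)² = (3×0.0372)² = 0.0124
δQ/Q = √(0.106) = 0.325

32.5%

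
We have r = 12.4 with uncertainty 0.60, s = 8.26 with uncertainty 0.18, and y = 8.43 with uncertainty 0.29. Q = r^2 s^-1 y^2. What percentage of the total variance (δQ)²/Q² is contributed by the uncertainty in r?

64.3%

(δQ/Q)² = (2·δr/r)² + (-1·δs/s)² + (2·δy/y)²
  r term: (2×0.0484)² = 0.00937
  s term: (-1×0.0218)² = 0.000475
  y term: (2×0.0344)² = 0.00473
Total = 0.0146. Share from r = 0.00937/0.0146 = 0.643.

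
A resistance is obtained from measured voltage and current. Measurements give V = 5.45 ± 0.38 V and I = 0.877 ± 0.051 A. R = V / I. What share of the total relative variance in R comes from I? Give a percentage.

41.0%

(δR/R)² = (1·δV/V)² + (-1·δI/I)²
  V term: (1×0.0697)² = 0.00486
  I term: (-1×0.0582)² = 0.00338
Total = 0.00824. Share from I = 0.00338/0.00824 = 0.410.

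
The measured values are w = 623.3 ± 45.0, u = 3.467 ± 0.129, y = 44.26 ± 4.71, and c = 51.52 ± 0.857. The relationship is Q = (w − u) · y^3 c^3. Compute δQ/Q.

Let h = w − u = 619.8. δh = √(δw² + δu²) = √(2020 + 0.0166) = 45.0, so δh/h = 0.0726.
Q is then a monomial in h, y, c:
δQ/Q = √((δh/h)² + (3·δy/y)² + (3·δc/c)²) = √(0.00527 + 0.102 + 0.00249) = 0.331

0.331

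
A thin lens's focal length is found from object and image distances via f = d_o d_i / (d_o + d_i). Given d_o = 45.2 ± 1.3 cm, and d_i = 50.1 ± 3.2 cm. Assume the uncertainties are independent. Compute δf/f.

0.0339

∂f/∂d_o = (d_i/(d_o+d_i))² = 0.276;  ∂f/∂d_i = (d_o/(d_o+d_i))² = 0.225
δf = √((∂f/∂d_o · δd_o)² + (∂f/∂d_i · δd_i)²) = √(0.129 + 0.518) = 0.805 cm
f = 23.8 cm, so δf/f = 0.805/23.8 = 0.0339.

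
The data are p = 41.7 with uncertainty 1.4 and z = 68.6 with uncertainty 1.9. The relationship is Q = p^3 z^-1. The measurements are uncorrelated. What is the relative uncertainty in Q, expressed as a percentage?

For a monomial Q ∝ p^3, z^-1, fractional errors add in quadrature:
  (3·δp/p)² = (3×0.0336)² = 0.0101;  (-1·δz/z)² = (-1×0.0277)² = 0.000767
δQ/Q = √(0.0109) = 0.104

10.4%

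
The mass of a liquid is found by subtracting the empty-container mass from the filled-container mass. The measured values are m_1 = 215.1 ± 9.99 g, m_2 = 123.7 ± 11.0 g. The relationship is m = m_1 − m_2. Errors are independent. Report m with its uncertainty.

91.40 ± 14.9 g

Sums and differences: (δm)² = Σ (cᵢ δxᵢ)².
  (δm_1)² = 99.8;  (δm_2)² = 121
δm = √(221) = 14.9 g
m = 91.40 g.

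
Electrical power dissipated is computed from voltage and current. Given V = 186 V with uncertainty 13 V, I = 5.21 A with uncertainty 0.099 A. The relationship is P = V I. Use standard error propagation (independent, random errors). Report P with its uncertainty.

969 ± 70.2 W

Relative error in a monomial: (δP/P)² = Σ (nᵢ · δxᵢ/xᵢ)².
  (1·δV/V)² = (1×0.0699)² = 0.00488;  (1·δI/I)² = (1×0.0190)² = 0.000361
δP/P = √(0.00525) = 0.0724
P = 969 W, so δP = 0.0724 × 969 = 70.2 W.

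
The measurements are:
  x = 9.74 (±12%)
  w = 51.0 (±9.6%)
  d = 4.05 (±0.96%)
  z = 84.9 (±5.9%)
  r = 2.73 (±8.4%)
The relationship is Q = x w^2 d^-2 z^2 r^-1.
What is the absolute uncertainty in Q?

For a monomial Q ∝ x, w^2, d^-2, z^2, r^-1, fractional errors add in quadrature:
  (1·δx/x)² = (1×0.120)² = 0.0144;  (2·δw/w)² = (2×0.0960)² = 0.0369;  (-2·δd/d)² = (-2×0.00960)² = 0.000369;  (2·δz/z)² = (2×0.0590)² = 0.0139;  (-1·δr/r)² = (-1×0.0840)² = 0.00706
δQ/Q = √(0.0726) = 0.269
Q = 4.08e+06, so δQ = 0.269 × 4.08e+06 = 1.1e+06.

1.1e+06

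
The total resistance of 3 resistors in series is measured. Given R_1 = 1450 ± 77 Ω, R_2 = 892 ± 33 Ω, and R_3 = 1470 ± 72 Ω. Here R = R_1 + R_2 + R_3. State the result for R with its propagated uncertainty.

Each term contributes (cᵢ δxᵢ)² to (δR)²:
  (δR_1)² = 5930;  (δR_2)² = 1090;  (δR_3)² = 5180
δR = √(12200) = 110 Ω
R = 3810 Ω.

3810 ± 110 Ω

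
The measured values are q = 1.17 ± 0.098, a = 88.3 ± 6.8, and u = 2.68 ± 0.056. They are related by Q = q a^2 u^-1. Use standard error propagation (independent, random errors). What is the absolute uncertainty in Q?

Relative error in a monomial: (δQ/Q)² = Σ (nᵢ · δxᵢ/xᵢ)².
  (1·δq/q)² = (1×0.0838)² = 0.00702;  (2·δa/a)² = (2×0.0770)² = 0.0237;  (-1·δu/u)² = (-1×0.0209)² = 0.000437
δQ/Q = √(0.0312) = 0.177
Q = 3400, so δQ = 0.177 × 3400 = 601.

601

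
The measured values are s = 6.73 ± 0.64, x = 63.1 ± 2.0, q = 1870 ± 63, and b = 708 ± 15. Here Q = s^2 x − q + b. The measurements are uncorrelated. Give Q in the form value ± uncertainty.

1700 ± 555

Let p = s^2·x = 2860. δp/p = √((2·δs/s)² + (1·δx/x)²) = √(0.0362 + 0.00100) = 0.193, so δp = 551.
Q = p − q + b: δQ = √(δp² + δq² + δb²) = √(3.04e+05 + 3970 + 225) = 555
Q = 1700.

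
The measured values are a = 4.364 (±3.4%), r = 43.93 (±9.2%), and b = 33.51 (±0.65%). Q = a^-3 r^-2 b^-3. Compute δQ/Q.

For a monomial Q ∝ a^-3, r^-2, b^-3, fractional errors add in quadrature:
  (-3·δa/a)² = (-3×0.0340)² = 0.0104;  (-2·δr/r)² = (-2×0.0920)² = 0.0339;  (-3·δb/b)² = (-3×0.00650)² = 0.000380
δQ/Q = √(0.0446) = 0.211

0.211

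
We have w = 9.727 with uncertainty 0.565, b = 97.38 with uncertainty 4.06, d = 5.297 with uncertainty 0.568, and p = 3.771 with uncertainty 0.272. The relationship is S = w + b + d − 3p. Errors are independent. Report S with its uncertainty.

101.1 ± 4.22

S is a linear combination, so absolute uncertainties add in quadrature:
  (δw)² = 0.319;  (δb)² = 16.5;  (δd)² = 0.323;  (3·δp)² = 0.666
δS = √(17.8) = 4.22
S = 101.1.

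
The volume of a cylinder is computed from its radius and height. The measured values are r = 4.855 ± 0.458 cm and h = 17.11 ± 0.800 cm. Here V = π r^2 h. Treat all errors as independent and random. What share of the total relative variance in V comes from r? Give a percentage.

(δV/V)² = (2·δr/r)² + (1·δh/h)²
  r term: (2×0.0943)² = 0.0356
  h term: (1×0.0468)² = 0.00219
Total = 0.0378. Share from r = 0.0356/0.0378 = 0.942.

94.2%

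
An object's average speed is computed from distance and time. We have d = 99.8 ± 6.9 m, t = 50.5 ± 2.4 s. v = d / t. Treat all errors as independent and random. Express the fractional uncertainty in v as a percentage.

8.39%

Since v is a product/quotient, work with relative uncertainties:
  (1·δd/d)² = (1×0.0691)² = 0.00478;  (-1·δt/t)² = (-1×0.0475)² = 0.00226
δv/v = √(0.00704) = 0.0839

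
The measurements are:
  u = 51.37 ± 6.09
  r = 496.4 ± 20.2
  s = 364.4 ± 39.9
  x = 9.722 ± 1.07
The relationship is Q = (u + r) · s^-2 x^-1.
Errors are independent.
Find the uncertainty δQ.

Let w = u + r = 547.8. δw = √(δu² + δr²) = √(37.1 + 408) = 21.1, so δw/w = 0.0385.
Q is then a monomial in w, s, x:
δQ/Q = √((δw/w)² + (-2·δs/s)² + (-1·δx/x)²) = √(0.00148 + 0.0480 + 0.0121) = 0.248
Q = 0.0004243, so δQ = 0.248 × 0.0004243 = 0.000105.

0.000105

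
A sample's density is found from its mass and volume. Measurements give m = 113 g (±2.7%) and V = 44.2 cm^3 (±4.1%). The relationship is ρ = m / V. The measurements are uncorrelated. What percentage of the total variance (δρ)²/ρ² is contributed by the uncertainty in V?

69.8%

(δρ/ρ)² = (1·δm/m)² + (-1·δV/V)²
  m term: (1×0.0270)² = 0.000729
  V term: (-1×0.0410)² = 0.00168
Total = 0.00241. Share from V = 0.00168/0.00241 = 0.698.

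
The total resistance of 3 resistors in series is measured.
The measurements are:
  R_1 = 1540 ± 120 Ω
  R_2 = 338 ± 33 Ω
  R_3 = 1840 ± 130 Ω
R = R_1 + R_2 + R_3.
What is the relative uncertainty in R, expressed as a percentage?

For a sum/difference, combine absolute errors in quadrature:
  (δR_1)² = 14400;  (δR_2)² = 1090;  (δR_3)² = 16900
δR = √(32400) = 180 Ω
R = 3720 Ω, so δR/R = 180/3720 = 0.0484.

4.84%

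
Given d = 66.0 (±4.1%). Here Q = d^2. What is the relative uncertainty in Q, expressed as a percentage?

8.20%

Relative error in a monomial: (δQ/Q)² = Σ (nᵢ · δxᵢ/xᵢ)².
  (2·δd/d)² = (2×0.0410)² = 0.00672
δQ/Q = √(0.00672) = 0.0820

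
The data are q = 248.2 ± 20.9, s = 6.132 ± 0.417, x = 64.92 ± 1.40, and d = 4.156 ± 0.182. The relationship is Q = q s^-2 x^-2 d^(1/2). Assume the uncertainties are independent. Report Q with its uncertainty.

0.003193 ± 0.000534

Products/powers → add relative errors in quadrature, weighted by exponent:
  (1·δq/q)² = (1×0.0842)² = 0.00709;  (-2·δs/s)² = (-2×0.0680)² = 0.0185;  (-2·δx/x)² = (-2×0.0216)² = 0.00186;  (½·δd/d)² = (0.5×0.0438)² = 0.000479
δQ/Q = √(0.0279) = 0.167
Q = 0.003193, so δQ = 0.167 × 0.003193 = 0.000534.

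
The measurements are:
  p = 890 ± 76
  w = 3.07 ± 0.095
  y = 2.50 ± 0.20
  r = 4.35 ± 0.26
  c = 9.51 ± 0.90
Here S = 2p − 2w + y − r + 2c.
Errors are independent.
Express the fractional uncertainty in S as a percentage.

8.49%

Sums and differences: (δS)² = Σ (cᵢ δxᵢ)².
  (2·δp)² = 23100;  (2·δw)² = 0.0361;  (δy)² = 0.0400;  (δr)² = 0.0676;  (2·δc)² = 3.24
δS = √(23100) = 152
S = 1790, so δS/S = 152/1790 = 0.0849.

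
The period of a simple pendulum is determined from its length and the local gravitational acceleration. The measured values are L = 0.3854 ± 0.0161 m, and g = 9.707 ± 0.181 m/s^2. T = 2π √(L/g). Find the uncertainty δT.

0.0286 s

Relative error in a monomial: (δT/T)² = Σ (nᵢ · δxᵢ/xᵢ)².
  (½·δL/L)² = (0.5×0.0418)² = 0.000436;  (−½·δg/g)² = (-0.5×0.0186)² = 8.69e-05
δT/T = √(0.000523) = 0.0229
T = 1.252 s, so δT = 0.0229 × 1.252 = 0.0286 s.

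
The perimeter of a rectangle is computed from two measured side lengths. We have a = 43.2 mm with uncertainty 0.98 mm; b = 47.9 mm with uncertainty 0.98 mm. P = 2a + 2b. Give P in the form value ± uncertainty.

182 ± 2.77 mm

Each term contributes (cᵢ δxᵢ)² to (δP)²:
  (2·δa)² = 3.84;  (2·δb)² = 3.84
δP = √(7.68) = 2.77 mm
P = 182 mm.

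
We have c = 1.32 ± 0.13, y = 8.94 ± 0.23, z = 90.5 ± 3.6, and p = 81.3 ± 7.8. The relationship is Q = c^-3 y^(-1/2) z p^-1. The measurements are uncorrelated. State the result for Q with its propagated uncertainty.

0.162 ± 0.0507

Q is a product of powers, so relative uncertainties combine in quadrature:
  (-3·δc/c)² = (-3×0.0985)² = 0.0873;  (−½·δy/y)² = (-0.5×0.0257)² = 0.000165;  (1·δz/z)² = (1×0.0398)² = 0.00158;  (-1·δp/p)² = (-1×0.0959)² = 0.00920
δQ/Q = √(0.0982) = 0.313
Q = 0.162, so δQ = 0.313 × 0.162 = 0.0507.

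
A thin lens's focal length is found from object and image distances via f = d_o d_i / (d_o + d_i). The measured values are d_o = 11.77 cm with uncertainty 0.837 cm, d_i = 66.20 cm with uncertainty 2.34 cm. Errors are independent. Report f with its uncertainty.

9.993 ± 0.606 cm

∂f/∂d_o = (d_i/(d_o+d_i))² = 0.721;  ∂f/∂d_i = (d_o/(d_o+d_i))² = 0.0228
δf = √((∂f/∂d_o · δd_o)² + (∂f/∂d_i · δd_i)²) = √(0.364 + 0.00284) = 0.606 cm
f = 9.993 cm.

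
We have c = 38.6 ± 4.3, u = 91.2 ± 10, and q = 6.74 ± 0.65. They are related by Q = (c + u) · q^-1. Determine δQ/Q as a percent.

Let w = c + u = 130. δw = √(δc² + δu²) = √(18.5 + 100) = 10.9, so δw/w = 0.0839.
Q is then a monomial in w, q:
δQ/Q = √((δw/w)² + (-1·δq/q)²) = √(0.00703 + 0.00930) = 0.128

12.8%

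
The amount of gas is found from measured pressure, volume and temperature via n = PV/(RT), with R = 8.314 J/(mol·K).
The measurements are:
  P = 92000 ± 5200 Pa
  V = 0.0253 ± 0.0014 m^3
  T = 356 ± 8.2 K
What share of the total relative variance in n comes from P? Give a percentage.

47.1%

(δn/n)² = (1·δP/P)² + (1·δV/V)² + (-1·δT/T)²
  P term: (1×0.0565)² = 0.00319
  V term: (1×0.0553)² = 0.00306
  T term: (-1×0.0230)² = 0.000531
Total = 0.00679. Share from P = 0.00319/0.00679 = 0.471.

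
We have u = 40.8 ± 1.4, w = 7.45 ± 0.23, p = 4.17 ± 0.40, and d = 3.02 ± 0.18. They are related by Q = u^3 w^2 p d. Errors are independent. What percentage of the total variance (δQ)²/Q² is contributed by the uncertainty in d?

(δQ/Q)² = (3·δu/u)² + (2·δw/w)² + (1·δp/p)² + (1·δd/d)²
  u term: (3×0.0343)² = 0.0106
  w term: (2×0.0309)² = 0.00381
  p term: (1×0.0959)² = 0.00920
  d term: (1×0.0596)² = 0.00355
Total = 0.0272. Share from d = 0.00355/0.0272 = 0.131.

13.1%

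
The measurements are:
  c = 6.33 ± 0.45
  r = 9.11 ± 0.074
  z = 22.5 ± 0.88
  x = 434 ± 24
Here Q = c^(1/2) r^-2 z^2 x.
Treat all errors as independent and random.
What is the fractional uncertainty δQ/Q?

0.103

Products/powers → add relative errors in quadrature, weighted by exponent:
  (½·δc/c)² = (0.5×0.0711)² = 0.00126;  (-2·δr/r)² = (-2×0.00812)² = 0.000264;  (2·δz/z)² = (2×0.0391)² = 0.00612;  (1·δx/x)² = (1×0.0553)² = 0.00306
δQ/Q = √(0.0107) = 0.103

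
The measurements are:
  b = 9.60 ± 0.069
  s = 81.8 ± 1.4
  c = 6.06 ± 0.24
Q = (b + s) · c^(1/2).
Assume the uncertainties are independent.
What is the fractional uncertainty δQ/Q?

Let u = b + s = 91.4. δu = √(δb² + δs²) = √(0.00476 + 1.96) = 1.40, so δu/u = 0.0153.
Q is then a monomial in u, c:
δQ/Q = √((δu/u)² + (½·δc/c)²) = √(0.000235 + 0.000392) = 0.0250

0.0250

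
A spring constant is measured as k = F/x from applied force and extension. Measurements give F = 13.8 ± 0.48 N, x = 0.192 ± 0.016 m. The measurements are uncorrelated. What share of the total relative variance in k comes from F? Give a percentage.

14.8%

(δk/k)² = (1·δF/F)² + (-1·δx/x)²
  F term: (1×0.0348)² = 0.00121
  x term: (-1×0.0833)² = 0.00694
Total = 0.00815. Share from F = 0.00121/0.00815 = 0.148.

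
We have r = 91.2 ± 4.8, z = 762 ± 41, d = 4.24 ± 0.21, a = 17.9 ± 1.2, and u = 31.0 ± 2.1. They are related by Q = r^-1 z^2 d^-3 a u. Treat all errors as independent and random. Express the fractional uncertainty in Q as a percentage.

21.3%

For a monomial Q ∝ r^-1, z^2, d^-3, a, u, fractional errors add in quadrature:
  (-1·δr/r)² = (-1×0.0526)² = 0.00277;  (2·δz/z)² = (2×0.0538)² = 0.0116;  (-3·δd/d)² = (-3×0.0495)² = 0.0221;  (1·δa/a)² = (1×0.0670)² = 0.00449;  (1·δu/u)² = (1×0.0677)² = 0.00459
δQ/Q = √(0.0455) = 0.213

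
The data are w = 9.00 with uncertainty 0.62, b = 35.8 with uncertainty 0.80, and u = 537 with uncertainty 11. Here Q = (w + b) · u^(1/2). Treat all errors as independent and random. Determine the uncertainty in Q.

Let h = w + b = 44.8. δh = √(δw² + δb²) = √(0.384 + 0.640) = 1.01, so δh/h = 0.0226.
Q is then a monomial in h, u:
δQ/Q = √((δh/h)² + (½·δu/u)²) = √(0.000510 + 0.000105) = 0.0248
Q = 1040, so δQ = 0.0248 × 1040 = 25.8.

25.8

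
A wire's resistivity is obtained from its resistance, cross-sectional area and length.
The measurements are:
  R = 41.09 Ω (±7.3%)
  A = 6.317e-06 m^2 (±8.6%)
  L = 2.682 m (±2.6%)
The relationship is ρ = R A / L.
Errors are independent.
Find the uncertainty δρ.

1.12e-05 Ω·m

ρ is a product of powers, so relative uncertainties combine in quadrature:
  (1·δR/R)² = (1×0.0730)² = 0.00533;  (1·δA/A)² = (1×0.0860)² = 0.00740;  (-1·δL/L)² = (-1×0.0260)² = 0.000676
δρ/ρ = √(0.0134) = 0.116
ρ = 9.678e-05 Ω·m, so δρ = 0.116 × 9.678e-05 = 1.12e-05 Ω·m.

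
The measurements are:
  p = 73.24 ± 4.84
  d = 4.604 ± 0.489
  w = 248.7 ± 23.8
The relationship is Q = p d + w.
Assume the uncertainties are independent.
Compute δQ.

Let h = p·d = 337.2. δh/h = √((1·δp/p)² + (1·δd/d)²) = √(0.00437 + 0.0113) = 0.125, so δh = 42.2.
Q = h + w: δQ = √(δh² + δw²) = √(1780 + 566) = 48.4

48.4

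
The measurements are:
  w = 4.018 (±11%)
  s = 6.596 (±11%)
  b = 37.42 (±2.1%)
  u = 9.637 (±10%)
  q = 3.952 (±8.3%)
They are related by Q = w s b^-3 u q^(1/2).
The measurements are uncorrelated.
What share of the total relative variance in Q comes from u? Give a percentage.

25.1%

(δQ/Q)² = (1·δw/w)² + (1·δs/s)² + (-3·δb/b)² + (1·δu/u)² + (½·δq/q)²
  w term: (1×0.110)² = 0.0121
  s term: (1×0.110)² = 0.0121
  b term: (-3×0.0210)² = 0.00397
  u term: (1×0.100)² = 0.0100
  q term: (0.5×0.0830)² = 0.00172
Total = 0.0399. Share from u = 0.0100/0.0399 = 0.251.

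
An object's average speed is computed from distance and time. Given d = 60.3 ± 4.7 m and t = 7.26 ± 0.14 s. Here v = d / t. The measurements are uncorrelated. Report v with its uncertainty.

8.31 ± 0.667 m/s

Relative error in a monomial: (δv/v)² = Σ (nᵢ · δxᵢ/xᵢ)².
  (1·δd/d)² = (1×0.0779)² = 0.00608;  (-1·δt/t)² = (-1×0.0193)² = 0.000372
δv/v = √(0.00645) = 0.0803
v = 8.31 m/s, so δv = 0.0803 × 8.31 = 0.667 m/s.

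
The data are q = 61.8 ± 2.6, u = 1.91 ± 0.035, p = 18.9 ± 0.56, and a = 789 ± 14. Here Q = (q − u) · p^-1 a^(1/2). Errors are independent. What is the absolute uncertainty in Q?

4.74

Let w = q − u = 59.9. δw = √(δq² + δu²) = √(6.76 + 0.00123) = 2.60, so δw/w = 0.0434.
Q is then a monomial in w, p, a:
δQ/Q = √((δw/w)² + (-1·δp/p)² + (½·δa/a)²) = √(0.00189 + 0.000878 + 7.87e-05) = 0.0533
Q = 89.0, so δQ = 0.0533 × 89.0 = 4.74.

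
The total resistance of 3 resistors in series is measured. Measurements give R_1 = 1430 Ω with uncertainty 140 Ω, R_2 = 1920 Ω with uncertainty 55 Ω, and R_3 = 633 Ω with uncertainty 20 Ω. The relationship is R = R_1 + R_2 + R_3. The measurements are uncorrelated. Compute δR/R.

0.0381

For a sum/difference, combine absolute errors in quadrature:
  (δR_1)² = 19600;  (δR_2)² = 3020;  (δR_3)² = 400
δR = √(23000) = 152 Ω
R = 3980 Ω, so δR/R = 152/3980 = 0.0381.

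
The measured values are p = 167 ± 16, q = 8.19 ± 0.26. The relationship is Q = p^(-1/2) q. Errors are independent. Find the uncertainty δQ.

For a monomial Q ∝ p^(-1/2), q, fractional errors add in quadrature:
  (−½·δp/p)² = (-0.5×0.0958)² = 0.00229;  (1·δq/q)² = (1×0.0317)² = 0.00101
δQ/Q = √(0.00330) = 0.0575
Q = 0.634, so δQ = 0.0575 × 0.634 = 0.0364.

0.0364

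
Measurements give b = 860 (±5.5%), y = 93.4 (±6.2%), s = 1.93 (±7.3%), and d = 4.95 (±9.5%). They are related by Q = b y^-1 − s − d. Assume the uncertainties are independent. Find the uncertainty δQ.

0.907

Let p = b·y^-1 = 9.21. δp/p = √((1·δb/b)² + (-1·δy/y)²) = √(0.00302 + 0.00384) = 0.0829, so δp = 0.763.
Q = p − s − d: δQ = √(δp² + δs² + δd²) = √(0.582 + 0.0198 + 0.221) = 0.907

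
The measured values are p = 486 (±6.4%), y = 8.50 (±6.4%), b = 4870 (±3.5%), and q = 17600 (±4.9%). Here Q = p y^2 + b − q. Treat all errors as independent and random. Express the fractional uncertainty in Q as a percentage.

22.8%

Let w = p·y^2 = 35100. δw/w = √((1·δp/p)² + (2·δy/y)²) = √(0.00410 + 0.0164) = 0.143, so δw = 5030.
Q = w + b − q: δQ = √(δw² + δb² + δq²) = √(2.53e+07 + 29100 + 7.44e+05) = 5100
Q = 22400, so δQ/Q = 5100/22400 = 0.228.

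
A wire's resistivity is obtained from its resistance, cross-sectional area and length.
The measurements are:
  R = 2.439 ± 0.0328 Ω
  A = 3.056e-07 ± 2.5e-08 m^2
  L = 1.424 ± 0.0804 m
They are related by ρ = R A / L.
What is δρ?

5.25e-08 Ω·m

Relative error in a monomial: (δρ/ρ)² = Σ (nᵢ · δxᵢ/xᵢ)².
  (1·δR/R)² = (1×0.0134)² = 0.000181;  (1·δA/A)² = (1×0.0818)² = 0.00669;  (-1·δL/L)² = (-1×0.0565)² = 0.00319
δρ/ρ = √(0.0101) = 0.100
ρ = 5.234e-07 Ω·m, so δρ = 0.100 × 5.234e-07 = 5.25e-08 Ω·m.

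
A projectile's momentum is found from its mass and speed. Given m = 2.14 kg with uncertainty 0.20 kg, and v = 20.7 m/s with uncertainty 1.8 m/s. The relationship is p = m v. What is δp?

Products/powers → add relative errors in quadrature, weighted by exponent:
  (1·δm/m)² = (1×0.0935)² = 0.00873;  (1·δv/v)² = (1×0.0870)² = 0.00756
δp/p = √(0.0163) = 0.128
p = 44.3 kg·m/s, so δp = 0.128 × 44.3 = 5.65 kg·m/s.

5.65 kg·m/s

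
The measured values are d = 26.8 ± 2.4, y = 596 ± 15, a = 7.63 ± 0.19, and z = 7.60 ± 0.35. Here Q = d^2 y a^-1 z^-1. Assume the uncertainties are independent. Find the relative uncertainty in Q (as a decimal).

0.188

Since Q is a product/quotient, work with relative uncertainties:
  (2·δd/d)² = (2×0.0896)² = 0.0321;  (1·δy/y)² = (1×0.0252)² = 0.000633;  (-1·δa/a)² = (-1×0.0249)² = 0.000620;  (-1·δz/z)² = (-1×0.0461)² = 0.00212
δQ/Q = √(0.0355) = 0.188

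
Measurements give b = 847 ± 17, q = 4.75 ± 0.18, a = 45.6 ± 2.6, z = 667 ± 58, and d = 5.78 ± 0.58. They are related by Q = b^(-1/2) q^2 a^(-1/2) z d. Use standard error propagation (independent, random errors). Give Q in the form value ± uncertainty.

443 ± 69.0

Relative error in a monomial: (δQ/Q)² = Σ (nᵢ · δxᵢ/xᵢ)².
  (−½·δb/b)² = (-0.5×0.0201)² = 0.000101;  (2·δq/q)² = (2×0.0379)² = 0.00574;  (−½·δa/a)² = (-0.5×0.0570)² = 0.000813;  (1·δz/z)² = (1×0.0870)² = 0.00756;  (1·δd/d)² = (1×0.100)² = 0.0101
δQ/Q = √(0.0243) = 0.156
Q = 443, so δQ = 0.156 × 443 = 69.0.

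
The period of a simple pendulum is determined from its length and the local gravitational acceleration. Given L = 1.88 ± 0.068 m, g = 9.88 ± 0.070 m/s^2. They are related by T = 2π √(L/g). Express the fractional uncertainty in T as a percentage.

1.84%

Relative error in a monomial: (δT/T)² = Σ (nᵢ · δxᵢ/xᵢ)².
  (½·δL/L)² = (0.5×0.0362)² = 0.000327;  (−½·δg/g)² = (-0.5×0.00709)² = 1.25e-05
δT/T = √(0.000340) = 0.0184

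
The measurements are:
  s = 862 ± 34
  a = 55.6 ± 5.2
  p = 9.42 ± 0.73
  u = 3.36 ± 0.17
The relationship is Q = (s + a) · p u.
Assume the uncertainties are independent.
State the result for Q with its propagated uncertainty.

29000 ± 2900

Let w = s + a = 918. δw = √(δs² + δa²) = √(1160 + 27.0) = 34.4, so δw/w = 0.0375.
Q is then a monomial in w, p, u:
δQ/Q = √((δw/w)² + (1·δp/p)² + (1·δu/u)²) = √(0.00141 + 0.00601 + 0.00256) = 0.0999
Q = 29000, so δQ = 0.0999 × 29000 = 2900.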